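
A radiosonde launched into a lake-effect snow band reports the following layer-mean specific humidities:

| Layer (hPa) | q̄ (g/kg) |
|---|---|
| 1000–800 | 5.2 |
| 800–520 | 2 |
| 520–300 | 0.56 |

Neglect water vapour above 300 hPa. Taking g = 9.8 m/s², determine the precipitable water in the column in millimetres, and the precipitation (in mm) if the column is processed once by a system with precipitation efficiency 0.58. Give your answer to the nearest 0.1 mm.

PW ≈ 17.6 mm; precipitation ≈ 10.2 mm

Precipitable water is the column-integrated vapour mass per unit area: PW = (1/g) Σ q̄ Δp, with q in kg/kg and Δp in Pa (1 kg/m² of water = 1 mm).
Layer 1000–800 hPa: Δp = 200 hPa = 20000 Pa, q̄ = 0.0052 kg/kg → 0.0052 × 20000 / 9.8 = 10.61 mm
Layer 800–520 hPa: Δp = 280 hPa = 28000 Pa, q̄ = 0.002 kg/kg → 0.002 × 28000 / 9.8 = 5.71 mm
Layer 520–300 hPa: Δp = 220 hPa = 22000 Pa, q̄ = 0.00056 kg/kg → 0.00056 × 22000 / 9.8 = 1.26 mm
PW = 10.61 + 5.71 + 1.26 = 17.58 ≈ 17.6 mm.
Precipitation = ε × PW = 0.58 × 17.6 = 10.2 mm.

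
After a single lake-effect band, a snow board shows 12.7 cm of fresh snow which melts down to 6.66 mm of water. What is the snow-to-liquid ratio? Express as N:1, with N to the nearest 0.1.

Ratio = snow depth / SWE = 127 mm / 6.66 mm = 19.1, i.e. 19.1:1.

ratio ≈ 19.1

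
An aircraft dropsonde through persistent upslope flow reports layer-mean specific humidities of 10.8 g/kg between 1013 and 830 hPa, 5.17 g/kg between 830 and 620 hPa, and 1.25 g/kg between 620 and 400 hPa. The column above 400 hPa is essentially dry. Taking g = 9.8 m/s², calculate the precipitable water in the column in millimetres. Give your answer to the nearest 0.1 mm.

Precipitable water is the column-integrated vapour mass per unit area: PW = (1/g) Σ q̄ Δp, with q in kg/kg and Δp in Pa (1 kg/m² of water = 1 mm).
Layer 1013–830 hPa: Δp = 183 hPa = 18300 Pa, q̄ = 0.0108 kg/kg → 0.0108 × 18300 / 9.8 = 20.17 mm
Layer 830–620 hPa: Δp = 210 hPa = 21000 Pa, q̄ = 0.00517 kg/kg → 0.00517 × 21000 / 9.8 = 11.08 mm
Layer 620–400 hPa: Δp = 220 hPa = 22000 Pa, q̄ = 0.00125 kg/kg → 0.00125 × 22000 / 9.8 = 2.81 mm
PW = 20.17 + 11.08 + 2.81 = 34.06 ≈ 34.1 mm.

PW ≈ 34.1 mm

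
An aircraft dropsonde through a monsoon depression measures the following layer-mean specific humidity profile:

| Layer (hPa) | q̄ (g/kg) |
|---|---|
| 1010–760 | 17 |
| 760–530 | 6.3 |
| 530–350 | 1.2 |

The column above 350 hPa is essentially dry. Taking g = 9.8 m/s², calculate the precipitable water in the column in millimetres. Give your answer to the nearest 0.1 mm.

Precipitable water is the column-integrated vapour mass per unit area: PW = (1/g) Σ q̄ Δp, with q in kg/kg and Δp in Pa (1 kg/m² of water = 1 mm).
Layer 1010–760 hPa: Δp = 250 hPa = 25000 Pa, q̄ = 0.017 kg/kg → 0.017 × 25000 / 9.8 = 43.37 mm
Layer 760–530 hPa: Δp = 230 hPa = 23000 Pa, q̄ = 0.0063 kg/kg → 0.0063 × 23000 / 9.8 = 14.79 mm
Layer 530–350 hPa: Δp = 180 hPa = 18000 Pa, q̄ = 0.0012 kg/kg → 0.0012 × 18000 / 9.8 = 2.20 mm
PW = 43.37 + 14.79 + 2.20 = 60.36 ≈ 60.4 mm.

PW ≈ 60.4 mm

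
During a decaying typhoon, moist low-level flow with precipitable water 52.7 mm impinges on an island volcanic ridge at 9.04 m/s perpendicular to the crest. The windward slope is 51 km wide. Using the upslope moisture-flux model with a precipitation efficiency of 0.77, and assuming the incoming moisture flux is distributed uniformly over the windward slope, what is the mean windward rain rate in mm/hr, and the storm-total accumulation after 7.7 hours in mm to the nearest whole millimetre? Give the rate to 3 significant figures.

R ≈ 25.9 mm/hr; total ≈ 199 mm

Incoming column moisture flux per unit ridge length: F = V × PW = 9.04 × 52.7 = 476.408 mm·m/s.
Spread over the 51 km slope with efficiency ε = 0.77: R = ε·F/W = 0.77 × 476.408 / 51000 m = 7.193e-03 mm/s.
R = 7.193e-03 × 3600 = 25.9 mm/hr.
Over 7.7 h: total = 25.9 × 7.7 = 199.43 ≈ 199 mm.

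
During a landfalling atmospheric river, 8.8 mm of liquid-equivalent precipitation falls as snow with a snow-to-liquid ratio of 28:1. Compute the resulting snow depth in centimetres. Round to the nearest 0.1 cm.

snow depth ≈ 24.6 cm

Snow depth = liquid × ratio = 8.8 mm × 28 = 246.4 mm = 24.6 cm.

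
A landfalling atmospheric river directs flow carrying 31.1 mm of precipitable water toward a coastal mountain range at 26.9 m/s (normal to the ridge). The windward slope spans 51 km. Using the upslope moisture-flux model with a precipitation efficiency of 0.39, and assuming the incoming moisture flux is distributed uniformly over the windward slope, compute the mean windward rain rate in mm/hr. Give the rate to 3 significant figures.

Incoming column moisture flux per unit ridge length: F = V × PW = 26.9 × 31.1 = 836.59 mm·m/s.
Spread over the 51 km slope with efficiency ε = 0.39: R = ε·F/W = 0.39 × 836.59 / 51000 m = 6.397e-03 mm/s.
R = 6.397e-03 × 3600 = 23.0 mm/hr.

R ≈ 23.0 mm/hr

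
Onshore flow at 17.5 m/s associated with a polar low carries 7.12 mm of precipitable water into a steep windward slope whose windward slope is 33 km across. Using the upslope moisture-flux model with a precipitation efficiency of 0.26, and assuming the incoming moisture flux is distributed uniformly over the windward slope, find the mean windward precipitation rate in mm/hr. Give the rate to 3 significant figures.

R ≈ 3.53 mm/hr

Incoming column moisture flux per unit ridge length: F = V × PW = 17.5 × 7.12 = 124.6 mm·m/s.
Spread over the 33 km slope with efficiency ε = 0.26: R = ε·F/W = 0.26 × 124.6 / 33000 m = 9.817e-04 mm/s.
R = 9.817e-04 × 3600 = 3.53 mm/hr.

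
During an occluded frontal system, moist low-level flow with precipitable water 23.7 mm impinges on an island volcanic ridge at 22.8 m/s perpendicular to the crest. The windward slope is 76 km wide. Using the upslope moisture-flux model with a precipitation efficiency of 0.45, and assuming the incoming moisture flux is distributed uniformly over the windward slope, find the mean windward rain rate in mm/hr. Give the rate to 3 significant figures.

R ≈ 11.5 mm/hr

Incoming column moisture flux per unit ridge length: F = V × PW = 22.8 × 23.7 = 540.36 mm·m/s.
Spread over the 76 km slope with efficiency ε = 0.45: R = ε·F/W = 0.45 × 540.36 / 76000 m = 3.199e-03 mm/s.
R = 3.199e-03 × 3600 = 11.5 mm/hr.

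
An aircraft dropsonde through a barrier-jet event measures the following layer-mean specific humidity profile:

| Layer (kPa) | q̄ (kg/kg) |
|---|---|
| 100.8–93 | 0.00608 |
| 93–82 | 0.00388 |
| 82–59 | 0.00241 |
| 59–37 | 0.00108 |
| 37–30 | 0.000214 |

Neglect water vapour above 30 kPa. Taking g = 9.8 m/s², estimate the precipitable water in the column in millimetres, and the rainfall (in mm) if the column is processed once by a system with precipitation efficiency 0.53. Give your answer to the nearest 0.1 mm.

PW ≈ 17.4 mm; rainfall ≈ 9.2 mm

Precipitable water is the column-integrated vapour mass per unit area: PW = (1/g) Σ q̄ Δp, with q in kg/kg and Δp in Pa (1 kg/m² of water = 1 mm).
Layer 100.8–93 kPa: Δp = 78 hPa = 7800 Pa, q̄ = 0.00608 kg/kg → 0.00608 × 7800 / 9.8 = 4.84 mm
Layer 93–82 kPa: Δp = 110 hPa = 11000 Pa, q̄ = 0.00388 kg/kg → 0.00388 × 11000 / 9.8 = 4.36 mm
Layer 82–59 kPa: Δp = 230 hPa = 23000 Pa, q̄ = 0.00241 kg/kg → 0.00241 × 23000 / 9.8 = 5.66 mm
Layer 59–37 kPa: Δp = 220 hPa = 22000 Pa, q̄ = 0.00108 kg/kg → 0.00108 × 22000 / 9.8 = 2.42 mm
Layer 37–30 kPa: Δp = 70 hPa = 7000 Pa, q̄ = 0.000214 kg/kg → 0.000214 × 7000 / 9.8 = 0.15 mm
PW = 4.84 + 4.36 + 5.66 + 2.42 + 0.15 = 17.43 ≈ 17.4 mm.
Rainfall = ε × PW = 0.53 × 17.4 = 9.2 mm.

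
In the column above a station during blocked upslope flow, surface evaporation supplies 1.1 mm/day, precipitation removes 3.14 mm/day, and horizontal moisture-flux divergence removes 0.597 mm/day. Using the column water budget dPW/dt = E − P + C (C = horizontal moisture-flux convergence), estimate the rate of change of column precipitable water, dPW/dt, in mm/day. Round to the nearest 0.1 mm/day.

dPW/dt = E − P + C = 1.1 − 3.14 + (-0.597) = -2.6 mm/day.

dPW/dt ≈ -2.6 mm/day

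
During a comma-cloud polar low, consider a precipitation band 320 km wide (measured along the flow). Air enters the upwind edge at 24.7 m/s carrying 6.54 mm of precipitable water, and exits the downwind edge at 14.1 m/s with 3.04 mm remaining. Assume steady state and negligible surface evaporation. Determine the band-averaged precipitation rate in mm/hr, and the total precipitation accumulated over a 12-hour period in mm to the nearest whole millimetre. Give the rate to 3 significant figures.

Column moisture flux per unit crosswind length is F = V × PW.
Inflow: F_in = 24.7 × 6.54 = 161.538 mm·m/s
Outflow: F_out = 14.1 × 3.04 = 42.864 mm·m/s
Steady-state rate R = (F_in − F_out)/L = (161.538 − 42.864) / 320000 m = 3.709e-04 mm/s.
R = 3.709e-04 × 3600 = 1.34 mm/hr.
Over 12 h: total = 1.34 × 12 = 16.08 ≈ 16 mm.

R ≈ 1.34 mm/hr; total ≈ 16 mm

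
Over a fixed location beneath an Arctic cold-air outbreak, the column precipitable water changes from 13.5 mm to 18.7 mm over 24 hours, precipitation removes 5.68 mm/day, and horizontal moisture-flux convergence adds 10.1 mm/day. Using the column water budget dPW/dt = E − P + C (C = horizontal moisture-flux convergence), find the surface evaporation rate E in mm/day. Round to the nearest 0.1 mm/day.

E ≈ 0.8 mm/day

dPW/dt = (18.7 − 13.5) mm / (24/24 day) = +5.200 mm/day.
E = dPW/dt + P − C = (+5.200) + 5.68 − (10.1) = 0.8 mm/day.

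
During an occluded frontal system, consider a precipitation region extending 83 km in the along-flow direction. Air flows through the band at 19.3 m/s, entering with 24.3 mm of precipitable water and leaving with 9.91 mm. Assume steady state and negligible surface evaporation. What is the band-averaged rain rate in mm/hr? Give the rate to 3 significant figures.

Column moisture flux per unit crosswind length is F = V × PW.
Inflow: F_in = 19.3 × 24.3 = 468.99 mm·m/s
Outflow: F_out = 19.3 × 9.91 = 191.263 mm·m/s
Steady-state rate R = (F_in − F_out)/L = (468.99 − 191.263) / 83000 m = 3.346e-03 mm/s.
R = 3.346e-03 × 3600 = 12.0 mm/hr.

R ≈ 12.0 mm/hr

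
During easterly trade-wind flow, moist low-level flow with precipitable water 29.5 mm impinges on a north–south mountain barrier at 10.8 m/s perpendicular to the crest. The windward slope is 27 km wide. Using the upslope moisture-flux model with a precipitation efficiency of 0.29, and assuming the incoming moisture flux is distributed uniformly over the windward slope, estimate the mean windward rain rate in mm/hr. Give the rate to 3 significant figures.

R ≈ 12.3 mm/hr

Incoming column moisture flux per unit ridge length: F = V × PW = 10.8 × 29.5 = 318.6 mm·m/s.
Spread over the 27 km slope with efficiency ε = 0.29: R = ε·F/W = 0.29 × 318.6 / 27000 m = 3.422e-03 mm/s.
R = 3.422e-03 × 3600 = 12.3 mm/hr.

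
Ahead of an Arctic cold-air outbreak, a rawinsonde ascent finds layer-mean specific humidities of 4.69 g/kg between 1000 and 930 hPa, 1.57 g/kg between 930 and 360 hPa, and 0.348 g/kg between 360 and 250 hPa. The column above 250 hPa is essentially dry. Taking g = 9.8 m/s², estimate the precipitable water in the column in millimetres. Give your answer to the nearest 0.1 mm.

PW ≈ 12.9 mm

Precipitable water is the column-integrated vapour mass per unit area: PW = (1/g) Σ q̄ Δp, with q in kg/kg and Δp in Pa (1 kg/m² of water = 1 mm).
Layer 1000–930 hPa: Δp = 70 hPa = 7000 Pa, q̄ = 0.00469 kg/kg → 0.00469 × 7000 / 9.8 = 3.35 mm
Layer 930–360 hPa: Δp = 570 hPa = 57000 Pa, q̄ = 0.00157 kg/kg → 0.00157 × 57000 / 9.8 = 9.13 mm
Layer 360–250 hPa: Δp = 110 hPa = 11000 Pa, q̄ = 0.000348 kg/kg → 0.000348 × 11000 / 9.8 = 0.39 mm
PW = 3.35 + 9.13 + 0.39 = 12.87 ≈ 12.9 mm.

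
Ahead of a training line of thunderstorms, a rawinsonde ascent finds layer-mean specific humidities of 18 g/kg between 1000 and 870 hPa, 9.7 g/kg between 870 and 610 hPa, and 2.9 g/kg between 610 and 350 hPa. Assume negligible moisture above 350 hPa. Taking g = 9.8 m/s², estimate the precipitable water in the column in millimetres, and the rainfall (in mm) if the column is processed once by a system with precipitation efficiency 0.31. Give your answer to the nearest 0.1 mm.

PW ≈ 57.3 mm; rainfall ≈ 17.8 mm

Precipitable water is the column-integrated vapour mass per unit area: PW = (1/g) Σ q̄ Δp, with q in kg/kg and Δp in Pa (1 kg/m² of water = 1 mm).
Layer 1000–870 hPa: Δp = 130 hPa = 13000 Pa, q̄ = 0.018 kg/kg → 0.018 × 13000 / 9.8 = 23.88 mm
Layer 870–610 hPa: Δp = 260 hPa = 26000 Pa, q̄ = 0.0097 kg/kg → 0.0097 × 26000 / 9.8 = 25.73 mm
Layer 610–350 hPa: Δp = 260 hPa = 26000 Pa, q̄ = 0.0029 kg/kg → 0.0029 × 26000 / 9.8 = 7.69 mm
PW = 23.88 + 25.73 + 7.69 = 57.30 ≈ 57.3 mm.
Rainfall = ε × PW = 0.31 × 57.3 = 17.8 mm.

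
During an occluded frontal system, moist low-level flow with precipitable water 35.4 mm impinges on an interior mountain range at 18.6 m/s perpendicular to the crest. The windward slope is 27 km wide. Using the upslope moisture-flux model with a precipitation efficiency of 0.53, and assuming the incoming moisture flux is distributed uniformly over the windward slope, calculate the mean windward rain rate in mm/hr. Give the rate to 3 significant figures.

R ≈ 46.5 mm/hr

Incoming column moisture flux per unit ridge length: F = V × PW = 18.6 × 35.4 = 658.44 mm·m/s.
Spread over the 27 km slope with efficiency ε = 0.53: R = ε·F/W = 0.53 × 658.44 / 27000 m = 1.292e-02 mm/s.
R = 1.292e-02 × 3600 = 46.5 mm/hr.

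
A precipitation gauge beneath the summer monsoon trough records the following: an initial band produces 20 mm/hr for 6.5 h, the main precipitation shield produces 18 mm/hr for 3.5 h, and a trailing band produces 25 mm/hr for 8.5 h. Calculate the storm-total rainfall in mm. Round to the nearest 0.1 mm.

Total = Σ Rᵢ Δtᵢ = 20 × 6.5 + 18 × 3.5 + 25 × 8.5
      = 130 + 63 + 212.5 = 405.5 mm.

total ≈ 405.5 mm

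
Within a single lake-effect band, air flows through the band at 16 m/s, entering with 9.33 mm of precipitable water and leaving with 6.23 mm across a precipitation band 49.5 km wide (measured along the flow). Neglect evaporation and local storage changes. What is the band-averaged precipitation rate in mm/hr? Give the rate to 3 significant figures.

R ≈ 3.61 mm/hr

Column moisture flux per unit crosswind length is F = V × PW.
Inflow: F_in = 16 × 9.33 = 149.28 mm·m/s
Outflow: F_out = 16 × 6.23 = 99.68 mm·m/s
Steady-state rate R = (F_in − F_out)/L = (149.28 − 99.68) / 49500 m = 1.002e-03 mm/s.
R = 1.002e-03 × 3600 = 3.61 mm/hr.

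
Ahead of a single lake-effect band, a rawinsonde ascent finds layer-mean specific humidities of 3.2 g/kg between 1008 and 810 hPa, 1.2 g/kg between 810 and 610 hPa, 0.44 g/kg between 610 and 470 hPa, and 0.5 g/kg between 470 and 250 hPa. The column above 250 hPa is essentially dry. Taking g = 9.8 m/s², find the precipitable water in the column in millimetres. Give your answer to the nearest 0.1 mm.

Precipitable water is the column-integrated vapour mass per unit area: PW = (1/g) Σ q̄ Δp, with q in kg/kg and Δp in Pa (1 kg/m² of water = 1 mm).
Layer 1008–810 hPa: Δp = 198 hPa = 19800 Pa, q̄ = 0.0032 kg/kg → 0.0032 × 19800 / 9.8 = 6.47 mm
Layer 810–610 hPa: Δp = 200 hPa = 20000 Pa, q̄ = 0.0012 kg/kg → 0.0012 × 20000 / 9.8 = 2.45 mm
Layer 610–470 hPa: Δp = 140 hPa = 14000 Pa, q̄ = 0.00044 kg/kg → 0.00044 × 14000 / 9.8 = 0.63 mm
Layer 470–250 hPa: Δp = 220 hPa = 22000 Pa, q̄ = 0.0005 kg/kg → 0.0005 × 22000 / 9.8 = 1.12 mm
PW = 6.47 + 2.45 + 0.63 + 1.12 = 10.67 ≈ 10.7 mm.

PW ≈ 10.7 mm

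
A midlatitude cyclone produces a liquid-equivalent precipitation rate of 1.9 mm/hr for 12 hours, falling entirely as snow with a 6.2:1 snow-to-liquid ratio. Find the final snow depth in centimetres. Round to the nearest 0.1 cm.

snow depth ≈ 14.1 cm

Liquid-equivalent depth = 1.9 × 12 = 22.8 mm.
Snow depth = 22.8 mm × 6.2 = 141.36 mm = 14.1 cm.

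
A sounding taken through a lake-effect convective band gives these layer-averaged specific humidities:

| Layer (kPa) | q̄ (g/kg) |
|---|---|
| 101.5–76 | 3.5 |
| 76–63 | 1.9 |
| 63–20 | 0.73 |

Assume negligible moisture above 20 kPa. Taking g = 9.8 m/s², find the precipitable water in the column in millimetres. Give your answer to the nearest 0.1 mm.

PW ≈ 14.8 mm

Precipitable water is the column-integrated vapour mass per unit area: PW = (1/g) Σ q̄ Δp, with q in kg/kg and Δp in Pa (1 kg/m² of water = 1 mm).
Layer 101.5–76 kPa: Δp = 255 hPa = 25500 Pa, q̄ = 0.0035 kg/kg → 0.0035 × 25500 / 9.8 = 9.11 mm
Layer 76–63 kPa: Δp = 130 hPa = 13000 Pa, q̄ = 0.0019 kg/kg → 0.0019 × 13000 / 9.8 = 2.52 mm
Layer 63–20 kPa: Δp = 430 hPa = 43000 Pa, q̄ = 0.00073 kg/kg → 0.00073 × 43000 / 9.8 = 3.20 mm
PW = 9.11 + 2.52 + 3.20 = 14.83 ≈ 14.8 mm.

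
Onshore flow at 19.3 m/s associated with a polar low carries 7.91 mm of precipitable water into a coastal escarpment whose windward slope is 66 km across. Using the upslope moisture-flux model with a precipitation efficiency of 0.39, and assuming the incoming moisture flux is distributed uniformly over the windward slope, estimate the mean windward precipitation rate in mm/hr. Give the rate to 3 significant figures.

Incoming column moisture flux per unit ridge length: F = V × PW = 19.3 × 7.91 = 152.663 mm·m/s.
Spread over the 66 km slope with efficiency ε = 0.39: R = ε·F/W = 0.39 × 152.663 / 66000 m = 9.021e-04 mm/s.
R = 9.021e-04 × 3600 = 3.25 mm/hr.

R ≈ 3.25 mm/hr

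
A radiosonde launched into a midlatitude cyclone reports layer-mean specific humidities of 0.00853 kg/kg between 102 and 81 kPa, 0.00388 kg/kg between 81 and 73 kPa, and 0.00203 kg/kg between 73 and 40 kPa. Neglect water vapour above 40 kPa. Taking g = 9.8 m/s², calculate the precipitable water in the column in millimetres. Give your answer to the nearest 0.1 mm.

Precipitable water is the column-integrated vapour mass per unit area: PW = (1/g) Σ q̄ Δp, with q in kg/kg and Δp in Pa (1 kg/m² of water = 1 mm).
Layer 102–81 kPa: Δp = 210 hPa = 21000 Pa, q̄ = 0.00853 kg/kg → 0.00853 × 21000 / 9.8 = 18.28 mm
Layer 81–73 kPa: Δp = 80 hPa = 8000 Pa, q̄ = 0.00388 kg/kg → 0.00388 × 8000 / 9.8 = 3.17 mm
Layer 73–40 kPa: Δp = 330 hPa = 33000 Pa, q̄ = 0.00203 kg/kg → 0.00203 × 33000 / 9.8 = 6.84 mm
PW = 18.28 + 3.17 + 6.84 = 28.29 ≈ 28.3 mm.

PW ≈ 28.3 mm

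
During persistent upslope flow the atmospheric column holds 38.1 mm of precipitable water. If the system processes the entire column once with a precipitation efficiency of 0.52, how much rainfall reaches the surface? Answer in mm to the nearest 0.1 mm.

Rainfall = ε × PW = 0.52 × 38.1 = 19.8 mm.

rainfall ≈ 19.8 mm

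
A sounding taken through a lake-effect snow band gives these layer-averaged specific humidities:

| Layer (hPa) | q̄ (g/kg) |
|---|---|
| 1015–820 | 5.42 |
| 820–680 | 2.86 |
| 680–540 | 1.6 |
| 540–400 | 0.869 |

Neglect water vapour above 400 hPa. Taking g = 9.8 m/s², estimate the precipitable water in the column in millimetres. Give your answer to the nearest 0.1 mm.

Precipitable water is the column-integrated vapour mass per unit area: PW = (1/g) Σ q̄ Δp, with q in kg/kg and Δp in Pa (1 kg/m² of water = 1 mm).
Layer 1015–820 hPa: Δp = 195 hPa = 19500 Pa, q̄ = 0.00542 kg/kg → 0.00542 × 19500 / 9.8 = 10.78 mm
Layer 820–680 hPa: Δp = 140 hPa = 14000 Pa, q̄ = 0.00286 kg/kg → 0.00286 × 14000 / 9.8 = 4.09 mm
Layer 680–540 hPa: Δp = 140 hPa = 14000 Pa, q̄ = 0.0016 kg/kg → 0.0016 × 14000 / 9.8 = 2.29 mm
Layer 540–400 hPa: Δp = 140 hPa = 14000 Pa, q̄ = 0.000869 kg/kg → 0.000869 × 14000 / 9.8 = 1.24 mm
PW = 10.78 + 4.09 + 2.29 + 1.24 = 18.40 ≈ 18.4 mm.

PW ≈ 18.4 mm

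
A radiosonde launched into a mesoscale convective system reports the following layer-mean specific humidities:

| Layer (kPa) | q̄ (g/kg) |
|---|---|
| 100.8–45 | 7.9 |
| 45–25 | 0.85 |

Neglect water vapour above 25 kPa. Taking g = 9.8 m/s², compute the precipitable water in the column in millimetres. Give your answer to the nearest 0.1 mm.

PW ≈ 46.7 mm

Precipitable water is the column-integrated vapour mass per unit area: PW = (1/g) Σ q̄ Δp, with q in kg/kg and Δp in Pa (1 kg/m² of water = 1 mm).
Layer 100.8–45 kPa: Δp = 558 hPa = 55800 Pa, q̄ = 0.0079 kg/kg → 0.0079 × 55800 / 9.8 = 44.98 mm
Layer 45–25 kPa: Δp = 200 hPa = 20000 Pa, q̄ = 0.00085 kg/kg → 0.00085 × 20000 / 9.8 = 1.73 mm
PW = 44.98 + 1.73 = 46.71 ≈ 46.7 mm.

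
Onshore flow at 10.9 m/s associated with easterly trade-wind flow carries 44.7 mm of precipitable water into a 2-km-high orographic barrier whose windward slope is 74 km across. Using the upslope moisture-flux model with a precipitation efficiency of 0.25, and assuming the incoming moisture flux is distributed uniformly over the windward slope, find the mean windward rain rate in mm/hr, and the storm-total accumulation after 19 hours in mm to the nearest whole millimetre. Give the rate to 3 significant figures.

R ≈ 5.93 mm/hr; total ≈ 113 mm

Incoming column moisture flux per unit ridge length: F = V × PW = 10.9 × 44.7 = 487.23 mm·m/s.
Spread over the 74 km slope with efficiency ε = 0.25: R = ε·F/W = 0.25 × 487.23 / 74000 m = 1.646e-03 mm/s.
R = 1.646e-03 × 3600 = 5.93 mm/hr.
Over 19 h: total = 5.93 × 19 = 112.67 ≈ 113 mm.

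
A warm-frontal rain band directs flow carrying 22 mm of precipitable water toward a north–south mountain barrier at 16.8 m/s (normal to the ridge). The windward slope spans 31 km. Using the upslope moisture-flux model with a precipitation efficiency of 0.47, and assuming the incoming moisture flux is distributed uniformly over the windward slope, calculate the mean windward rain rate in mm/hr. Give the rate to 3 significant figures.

R ≈ 20.2 mm/hr

Incoming column moisture flux per unit ridge length: F = V × PW = 16.8 × 22 = 369.6 mm·m/s.
Spread over the 31 km slope with efficiency ε = 0.47: R = ε·F/W = 0.47 × 369.6 / 31000 m = 5.604e-03 mm/s.
R = 5.604e-03 × 3600 = 20.2 mm/hr.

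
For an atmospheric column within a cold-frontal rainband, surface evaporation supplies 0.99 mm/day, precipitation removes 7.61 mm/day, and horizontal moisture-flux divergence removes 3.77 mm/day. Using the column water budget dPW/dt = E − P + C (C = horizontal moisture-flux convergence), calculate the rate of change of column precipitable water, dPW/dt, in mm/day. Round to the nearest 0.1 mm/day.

dPW/dt ≈ -10.4 mm/day

dPW/dt = E − P + C = 0.99 − 7.61 + (-3.77) = -10.4 mm/day.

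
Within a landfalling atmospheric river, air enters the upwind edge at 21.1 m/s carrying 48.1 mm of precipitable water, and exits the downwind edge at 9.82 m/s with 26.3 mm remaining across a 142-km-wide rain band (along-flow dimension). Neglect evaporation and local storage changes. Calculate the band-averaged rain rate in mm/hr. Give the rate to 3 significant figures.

Column moisture flux per unit crosswind length is F = V × PW.
Inflow: F_in = 21.1 × 48.1 = 1014.91 mm·m/s
Outflow: F_out = 9.82 × 26.3 = 258.266 mm·m/s
Steady-state rate R = (F_in − F_out)/L = (1014.91 − 258.266) / 142000 m = 5.328e-03 mm/s.
R = 5.328e-03 × 3600 = 19.2 mm/hr.

R ≈ 19.2 mm/hr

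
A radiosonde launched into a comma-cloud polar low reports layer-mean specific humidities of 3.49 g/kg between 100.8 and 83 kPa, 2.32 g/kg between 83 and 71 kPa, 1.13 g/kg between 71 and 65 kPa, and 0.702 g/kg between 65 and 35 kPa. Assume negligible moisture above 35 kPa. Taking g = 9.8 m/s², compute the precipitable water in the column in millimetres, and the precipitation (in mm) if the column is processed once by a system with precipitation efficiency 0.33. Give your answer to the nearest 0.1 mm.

Precipitable water is the column-integrated vapour mass per unit area: PW = (1/g) Σ q̄ Δp, with q in kg/kg and Δp in Pa (1 kg/m² of water = 1 mm).
Layer 100.8–83 kPa: Δp = 178 hPa = 17800 Pa, q̄ = 0.00349 kg/kg → 0.00349 × 17800 / 9.8 = 6.34 mm
Layer 83–71 kPa: Δp = 120 hPa = 12000 Pa, q̄ = 0.00232 kg/kg → 0.00232 × 12000 / 9.8 = 2.84 mm
Layer 71–65 kPa: Δp = 60 hPa = 6000 Pa, q̄ = 0.00113 kg/kg → 0.00113 × 6000 / 9.8 = 0.69 mm
Layer 65–35 kPa: Δp = 300 hPa = 30000 Pa, q̄ = 0.000702 kg/kg → 0.000702 × 30000 / 9.8 = 2.15 mm
PW = 6.34 + 2.84 + 0.69 + 2.15 = 12.02 ≈ 12.0 mm.
Precipitation = ε × PW = 0.33 × 12.0 = 4.0 mm.

PW ≈ 12.0 mm; precipitation ≈ 4.0 mm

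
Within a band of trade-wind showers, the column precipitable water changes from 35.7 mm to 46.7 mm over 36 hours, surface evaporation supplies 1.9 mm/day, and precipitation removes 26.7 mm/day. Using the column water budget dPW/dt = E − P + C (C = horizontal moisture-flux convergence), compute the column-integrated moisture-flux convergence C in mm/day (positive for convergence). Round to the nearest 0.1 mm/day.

C ≈ 32.1 mm/day

dPW/dt = (46.7 − 35.7) mm / (36/24 day) = +7.333 mm/day.
C = dPW/dt − E + P = (+7.333) − 1.9 + 26.7 = 32.1 mm/day.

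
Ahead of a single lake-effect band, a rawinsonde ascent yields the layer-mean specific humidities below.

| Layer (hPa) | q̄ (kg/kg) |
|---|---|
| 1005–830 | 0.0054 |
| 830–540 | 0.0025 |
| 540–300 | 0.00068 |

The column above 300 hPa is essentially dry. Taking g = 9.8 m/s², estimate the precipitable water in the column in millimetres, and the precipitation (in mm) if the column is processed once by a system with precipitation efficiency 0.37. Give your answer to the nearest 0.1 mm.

PW ≈ 18.7 mm; precipitation ≈ 6.9 mm

Precipitable water is the column-integrated vapour mass per unit area: PW = (1/g) Σ q̄ Δp, with q in kg/kg and Δp in Pa (1 kg/m² of water = 1 mm).
Layer 1005–830 hPa: Δp = 175 hPa = 17500 Pa, q̄ = 0.0054 kg/kg → 0.0054 × 17500 / 9.8 = 9.64 mm
Layer 830–540 hPa: Δp = 290 hPa = 29000 Pa, q̄ = 0.0025 kg/kg → 0.0025 × 29000 / 9.8 = 7.40 mm
Layer 540–300 hPa: Δp = 240 hPa = 24000 Pa, q̄ = 0.00068 kg/kg → 0.00068 × 24000 / 9.8 = 1.67 mm
PW = 9.64 + 7.40 + 1.67 = 18.71 ≈ 18.7 mm.
Precipitation = ε × PW = 0.37 × 18.7 = 6.9 mm.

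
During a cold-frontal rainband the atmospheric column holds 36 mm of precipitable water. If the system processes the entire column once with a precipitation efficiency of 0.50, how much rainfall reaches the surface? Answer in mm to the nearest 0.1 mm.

Rainfall = ε × PW = 0.50 × 36 = 18.0 mm.

rainfall ≈ 18.0 mm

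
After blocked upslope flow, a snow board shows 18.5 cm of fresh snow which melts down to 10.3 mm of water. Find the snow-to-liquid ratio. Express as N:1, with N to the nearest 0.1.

Ratio = snow depth / SWE = 185 mm / 10.3 mm = 18.0, i.e. 18.0:1.

ratio ≈ 18.0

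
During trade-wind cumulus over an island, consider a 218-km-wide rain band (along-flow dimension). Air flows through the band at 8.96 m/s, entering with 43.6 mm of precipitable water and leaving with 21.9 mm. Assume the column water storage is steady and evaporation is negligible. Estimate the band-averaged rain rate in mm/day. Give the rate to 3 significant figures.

R ≈ 77.1 mm/day

Column moisture flux per unit crosswind length is F = V × PW.
Inflow: F_in = 8.96 × 43.6 = 390.656 mm·m/s
Outflow: F_out = 8.96 × 21.9 = 196.224 mm·m/s
Steady-state rate R = (F_in − F_out)/L = (390.656 − 196.224) / 218000 m = 8.919e-04 mm/s.
R = 8.919e-04 × 3600 × 24 = 77.1 mm/day.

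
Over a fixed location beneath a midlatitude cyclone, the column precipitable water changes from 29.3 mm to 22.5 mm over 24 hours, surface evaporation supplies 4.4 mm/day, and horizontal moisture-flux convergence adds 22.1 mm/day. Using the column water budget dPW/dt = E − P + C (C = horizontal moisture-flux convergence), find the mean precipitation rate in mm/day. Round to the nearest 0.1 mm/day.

P ≈ 33.3 mm/day

dPW/dt = (22.5 − 29.3) mm / (24/24 day) = -6.800 mm/day.
P = E + C − dPW/dt = 4.4 + (22.1) − (-6.800) = 33.3 mm/day.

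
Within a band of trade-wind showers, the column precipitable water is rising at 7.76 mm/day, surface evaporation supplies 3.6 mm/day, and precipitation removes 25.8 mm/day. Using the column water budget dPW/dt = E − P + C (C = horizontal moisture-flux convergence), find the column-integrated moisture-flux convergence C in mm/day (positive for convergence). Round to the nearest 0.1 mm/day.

dPW/dt = +7.76 mm/day.
C = dPW/dt − E + P = (+7.76) − 3.6 + 25.8 = 30.0 mm/day.

C ≈ 30.0 mm/day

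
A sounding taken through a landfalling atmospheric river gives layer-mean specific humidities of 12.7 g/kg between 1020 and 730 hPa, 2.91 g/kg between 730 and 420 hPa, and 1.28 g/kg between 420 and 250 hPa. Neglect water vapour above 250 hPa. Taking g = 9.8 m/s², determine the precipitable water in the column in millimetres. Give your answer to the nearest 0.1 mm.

PW ≈ 49.0 mm

Precipitable water is the column-integrated vapour mass per unit area: PW = (1/g) Σ q̄ Δp, with q in kg/kg and Δp in Pa (1 kg/m² of water = 1 mm).
Layer 1020–730 hPa: Δp = 290 hPa = 29000 Pa, q̄ = 0.0127 kg/kg → 0.0127 × 29000 / 9.8 = 37.58 mm
Layer 730–420 hPa: Δp = 310 hPa = 31000 Pa, q̄ = 0.00291 kg/kg → 0.00291 × 31000 / 9.8 = 9.21 mm
Layer 420–250 hPa: Δp = 170 hPa = 17000 Pa, q̄ = 0.00128 kg/kg → 0.00128 × 17000 / 9.8 = 2.22 mm
PW = 37.58 + 9.21 + 2.22 = 49.01 ≈ 49.0 mm.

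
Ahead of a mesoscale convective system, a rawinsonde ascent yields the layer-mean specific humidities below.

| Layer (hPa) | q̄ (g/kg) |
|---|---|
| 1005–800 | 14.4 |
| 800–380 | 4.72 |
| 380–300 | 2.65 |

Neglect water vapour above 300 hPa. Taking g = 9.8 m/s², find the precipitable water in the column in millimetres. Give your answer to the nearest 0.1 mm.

Precipitable water is the column-integrated vapour mass per unit area: PW = (1/g) Σ q̄ Δp, with q in kg/kg and Δp in Pa (1 kg/m² of water = 1 mm).
Layer 1005–800 hPa: Δp = 205 hPa = 20500 Pa, q̄ = 0.0144 kg/kg → 0.0144 × 20500 / 9.8 = 30.12 mm
Layer 800–380 hPa: Δp = 420 hPa = 42000 Pa, q̄ = 0.00472 kg/kg → 0.00472 × 42000 / 9.8 = 20.23 mm
Layer 380–300 hPa: Δp = 80 hPa = 8000 Pa, q̄ = 0.00265 kg/kg → 0.00265 × 8000 / 9.8 = 2.16 mm
PW = 30.12 + 20.23 + 2.16 = 52.51 ≈ 52.5 mm.

PW ≈ 52.5 mm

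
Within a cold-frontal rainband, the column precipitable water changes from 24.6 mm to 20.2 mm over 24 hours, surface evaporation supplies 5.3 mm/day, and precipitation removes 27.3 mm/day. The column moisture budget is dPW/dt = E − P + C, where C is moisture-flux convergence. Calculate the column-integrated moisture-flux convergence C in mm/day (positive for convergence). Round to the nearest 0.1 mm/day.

dPW/dt = (20.2 − 24.6) mm / (24/24 day) = -4.400 mm/day.
C = dPW/dt − E + P = (-4.400) − 5.3 + 27.3 = 17.6 mm/day.

C ≈ 17.6 mm/day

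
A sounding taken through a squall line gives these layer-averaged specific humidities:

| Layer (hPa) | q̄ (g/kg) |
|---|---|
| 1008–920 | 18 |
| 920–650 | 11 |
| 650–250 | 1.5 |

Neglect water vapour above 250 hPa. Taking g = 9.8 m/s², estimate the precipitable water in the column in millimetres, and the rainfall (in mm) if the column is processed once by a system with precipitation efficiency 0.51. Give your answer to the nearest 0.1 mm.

Precipitable water is the column-integrated vapour mass per unit area: PW = (1/g) Σ q̄ Δp, with q in kg/kg and Δp in Pa (1 kg/m² of water = 1 mm).
Layer 1008–920 hPa: Δp = 88 hPa = 8800 Pa, q̄ = 0.018 kg/kg → 0.018 × 8800 / 9.8 = 16.16 mm
Layer 920–650 hPa: Δp = 270 hPa = 27000 Pa, q̄ = 0.011 kg/kg → 0.011 × 27000 / 9.8 = 30.31 mm
Layer 650–250 hPa: Δp = 400 hPa = 40000 Pa, q̄ = 0.0015 kg/kg → 0.0015 × 40000 / 9.8 = 6.12 mm
PW = 16.16 + 30.31 + 6.12 = 52.59 ≈ 52.6 mm.
Rainfall = ε × PW = 0.51 × 52.6 = 26.8 mm.

PW ≈ 52.6 mm; rainfall ≈ 26.8 mm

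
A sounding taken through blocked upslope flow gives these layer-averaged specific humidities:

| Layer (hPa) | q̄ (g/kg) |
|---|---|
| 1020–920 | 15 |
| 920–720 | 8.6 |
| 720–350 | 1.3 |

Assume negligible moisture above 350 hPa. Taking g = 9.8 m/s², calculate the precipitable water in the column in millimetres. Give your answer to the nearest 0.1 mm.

PW ≈ 37.8 mm

Precipitable water is the column-integrated vapour mass per unit area: PW = (1/g) Σ q̄ Δp, with q in kg/kg and Δp in Pa (1 kg/m² of water = 1 mm).
Layer 1020–920 hPa: Δp = 100 hPa = 10000 Pa, q̄ = 0.015 kg/kg → 0.015 × 10000 / 9.8 = 15.31 mm
Layer 920–720 hPa: Δp = 200 hPa = 20000 Pa, q̄ = 0.0086 kg/kg → 0.0086 × 20000 / 9.8 = 17.55 mm
Layer 720–350 hPa: Δp = 370 hPa = 37000 Pa, q̄ = 0.0013 kg/kg → 0.0013 × 37000 / 9.8 = 4.91 mm
PW = 15.31 + 17.55 + 4.91 = 37.77 ≈ 37.8 mm.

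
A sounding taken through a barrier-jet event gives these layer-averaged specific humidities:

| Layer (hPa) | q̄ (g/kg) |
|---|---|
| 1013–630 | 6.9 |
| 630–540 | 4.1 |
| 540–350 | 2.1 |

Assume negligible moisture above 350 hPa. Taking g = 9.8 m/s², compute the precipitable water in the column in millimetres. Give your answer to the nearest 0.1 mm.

PW ≈ 34.8 mm

Precipitable water is the column-integrated vapour mass per unit area: PW = (1/g) Σ q̄ Δp, with q in kg/kg and Δp in Pa (1 kg/m² of water = 1 mm).
Layer 1013–630 hPa: Δp = 383 hPa = 38300 Pa, q̄ = 0.0069 kg/kg → 0.0069 × 38300 / 9.8 = 26.97 mm
Layer 630–540 hPa: Δp = 90 hPa = 9000 Pa, q̄ = 0.0041 kg/kg → 0.0041 × 9000 / 9.8 = 3.77 mm
Layer 540–350 hPa: Δp = 190 hPa = 19000 Pa, q̄ = 0.0021 kg/kg → 0.0021 × 19000 / 9.8 = 4.07 mm
PW = 26.97 + 3.77 + 4.07 = 34.81 ≈ 34.8 mm.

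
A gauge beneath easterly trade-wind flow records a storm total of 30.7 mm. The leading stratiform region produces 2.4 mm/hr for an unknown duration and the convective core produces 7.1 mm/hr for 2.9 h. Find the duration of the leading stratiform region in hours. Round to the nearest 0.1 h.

duration ≈ 4.2 h

Known phases: 7.1 × 2.9 = 20.59 mm.
Remaining depth = 30.7 − 20.59 = 10.11 mm.
Duration = 10.11 / 2.4 = 4.2 h.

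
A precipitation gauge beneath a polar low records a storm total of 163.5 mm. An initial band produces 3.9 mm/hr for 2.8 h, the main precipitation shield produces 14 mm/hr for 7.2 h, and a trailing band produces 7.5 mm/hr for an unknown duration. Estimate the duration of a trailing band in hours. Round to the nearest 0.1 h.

duration ≈ 6.9 h

Known phases: 3.9 × 2.8 + 14 × 7.2 = 10.92 + 100.8 = 111.72 mm.
Remaining depth = 163.5 − 111.72 = 51.78 mm.
Duration = 51.78 / 7.5 = 6.9 h.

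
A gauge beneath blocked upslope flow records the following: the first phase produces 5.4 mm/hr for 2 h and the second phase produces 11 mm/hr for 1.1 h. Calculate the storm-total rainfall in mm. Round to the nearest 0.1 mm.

Total = Σ Rᵢ Δtᵢ = 5.4 × 2 + 11 × 1.1
      = 10.8 + 12.1 = 22.9 mm.

total ≈ 22.9 mm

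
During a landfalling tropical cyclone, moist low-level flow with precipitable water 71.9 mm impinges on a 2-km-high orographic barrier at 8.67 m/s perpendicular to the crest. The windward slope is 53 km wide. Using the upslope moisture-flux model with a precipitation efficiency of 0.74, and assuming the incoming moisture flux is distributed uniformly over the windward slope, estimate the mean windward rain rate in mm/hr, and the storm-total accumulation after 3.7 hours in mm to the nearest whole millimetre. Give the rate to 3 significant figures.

R ≈ 31.3 mm/hr; total ≈ 116 mm

Incoming column moisture flux per unit ridge length: F = V × PW = 8.67 × 71.9 = 623.373 mm·m/s.
Spread over the 53 km slope with efficiency ε = 0.74: R = ε·F/W = 0.74 × 623.373 / 53000 m = 8.704e-03 mm/s.
R = 8.704e-03 × 3600 = 31.3 mm/hr.
Over 3.7 h: total = 31.3 × 3.7 = 115.81 ≈ 116 mm.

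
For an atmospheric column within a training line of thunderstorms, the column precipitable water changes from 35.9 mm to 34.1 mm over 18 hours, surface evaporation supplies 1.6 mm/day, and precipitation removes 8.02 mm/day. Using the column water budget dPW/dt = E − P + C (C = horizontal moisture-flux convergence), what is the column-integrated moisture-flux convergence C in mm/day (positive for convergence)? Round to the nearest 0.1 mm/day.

dPW/dt = (34.1 − 35.9) mm / (18/24 day) = -2.400 mm/day.
C = dPW/dt − E + P = (-2.400) − 1.6 + 8.02 = 4.0 mm/day.

C ≈ 4.0 mm/day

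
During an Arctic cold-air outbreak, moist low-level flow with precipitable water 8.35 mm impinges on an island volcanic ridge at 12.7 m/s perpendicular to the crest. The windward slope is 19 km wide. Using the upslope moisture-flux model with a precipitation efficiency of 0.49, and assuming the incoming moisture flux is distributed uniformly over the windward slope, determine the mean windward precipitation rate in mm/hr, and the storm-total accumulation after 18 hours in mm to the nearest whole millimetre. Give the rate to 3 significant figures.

R ≈ 9.85 mm/hr; total ≈ 177 mm

Incoming column moisture flux per unit ridge length: F = V × PW = 12.7 × 8.35 = 106.045 mm·m/s.
Spread over the 19 km slope with efficiency ε = 0.49: R = ε·F/W = 0.49 × 106.045 / 19000 m = 2.735e-03 mm/s.
R = 2.735e-03 × 3600 = 9.85 mm/hr.
Over 18 h: total = 9.85 × 18 = 177.3 ≈ 177 mm.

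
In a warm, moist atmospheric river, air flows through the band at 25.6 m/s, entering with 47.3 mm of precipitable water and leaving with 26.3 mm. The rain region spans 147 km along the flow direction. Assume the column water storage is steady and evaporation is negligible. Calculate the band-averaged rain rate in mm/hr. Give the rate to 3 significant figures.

Column moisture flux per unit crosswind length is F = V × PW.
Inflow: F_in = 25.6 × 47.3 = 1210.88 mm·m/s
Outflow: F_out = 25.6 × 26.3 = 673.28 mm·m/s
Steady-state rate R = (F_in − F_out)/L = (1210.88 − 673.28) / 147000 m = 3.657e-03 mm/s.
R = 3.657e-03 × 3600 = 13.2 mm/hr.

R ≈ 13.2 mm/hr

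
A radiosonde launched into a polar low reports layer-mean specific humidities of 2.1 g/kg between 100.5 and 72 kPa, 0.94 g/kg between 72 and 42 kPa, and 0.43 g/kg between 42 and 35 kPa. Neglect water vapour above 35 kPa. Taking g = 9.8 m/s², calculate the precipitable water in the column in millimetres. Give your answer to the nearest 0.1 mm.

Precipitable water is the column-integrated vapour mass per unit area: PW = (1/g) Σ q̄ Δp, with q in kg/kg and Δp in Pa (1 kg/m² of water = 1 mm).
Layer 100.5–72 kPa: Δp = 285 hPa = 28500 Pa, q̄ = 0.0021 kg/kg → 0.0021 × 28500 / 9.8 = 6.11 mm
Layer 72–42 kPa: Δp = 300 hPa = 30000 Pa, q̄ = 0.00094 kg/kg → 0.00094 × 30000 / 9.8 = 2.88 mm
Layer 42–35 kPa: Δp = 70 hPa = 7000 Pa, q̄ = 0.00043 kg/kg → 0.00043 × 7000 / 9.8 = 0.31 mm
PW = 6.11 + 2.88 + 0.31 = 9.30 ≈ 9.3 mm.

PW ≈ 9.3 mm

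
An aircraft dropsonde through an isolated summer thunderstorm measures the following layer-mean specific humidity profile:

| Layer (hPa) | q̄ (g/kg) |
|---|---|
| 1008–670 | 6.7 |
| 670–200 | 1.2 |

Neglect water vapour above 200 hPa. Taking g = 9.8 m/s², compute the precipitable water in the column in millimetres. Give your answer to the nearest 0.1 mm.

Precipitable water is the column-integrated vapour mass per unit area: PW = (1/g) Σ q̄ Δp, with q in kg/kg and Δp in Pa (1 kg/m² of water = 1 mm).
Layer 1008–670 hPa: Δp = 338 hPa = 33800 Pa, q̄ = 0.0067 kg/kg → 0.0067 × 33800 / 9.8 = 23.11 mm
Layer 670–200 hPa: Δp = 470 hPa = 47000 Pa, q̄ = 0.0012 kg/kg → 0.0012 × 47000 / 9.8 = 5.76 mm
PW = 23.11 + 5.76 = 28.87 ≈ 28.9 mm.

PW ≈ 28.9 mm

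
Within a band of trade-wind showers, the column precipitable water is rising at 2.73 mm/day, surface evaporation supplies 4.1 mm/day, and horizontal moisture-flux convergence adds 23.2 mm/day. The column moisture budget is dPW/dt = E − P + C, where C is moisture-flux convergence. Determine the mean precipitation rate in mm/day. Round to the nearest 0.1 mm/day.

dPW/dt = +2.73 mm/day.
P = E + C − dPW/dt = 4.1 + (23.2) − (+2.73) = 24.6 mm/day.

P ≈ 24.6 mm/day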